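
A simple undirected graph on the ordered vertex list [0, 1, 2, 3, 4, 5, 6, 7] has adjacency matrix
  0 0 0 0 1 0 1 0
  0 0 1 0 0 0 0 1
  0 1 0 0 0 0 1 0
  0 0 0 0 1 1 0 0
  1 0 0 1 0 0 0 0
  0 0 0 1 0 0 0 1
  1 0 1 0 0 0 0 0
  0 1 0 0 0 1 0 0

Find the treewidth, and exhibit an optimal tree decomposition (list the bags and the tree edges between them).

Treewidth 2.
One such decomposition:
Bags: B1 = {1, 2, 7}  B2 = {2, 5, 7}  B3 = {2, 3, 5}  B4 = {2, 3, 4}  B5 = {0, 2, 4}  B6 = {0, 2, 6}
Tree: B1–B2, B2–B3, B3–B4, B4–B5, B5–B6

Each bag holds 3 vertices, so the decomposition has width 2, which upper-bounds the treewidth. The edges 2–1–7–5–3–4–0–6–2 form a cycle, so G is not a tree and its treewidth is at least 2. Combining the bounds, tw(G) = 2.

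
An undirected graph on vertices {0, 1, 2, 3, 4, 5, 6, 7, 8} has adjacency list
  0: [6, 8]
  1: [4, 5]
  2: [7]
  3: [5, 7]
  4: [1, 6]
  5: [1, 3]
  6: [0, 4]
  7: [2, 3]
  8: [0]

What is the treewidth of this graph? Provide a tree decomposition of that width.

Every bag has size at most 2, so the width is 2 − 1 = 1 and tw(G) ≤ 1. Any graph with an edge has treewidth ≥ 1, and G has the edge 8–0. The upper and lower bounds meet at 1, so that is the treewidth.

Treewidth 1.
One optimal decomposition is:
Bags: B1 = {0, 8}  B2 = {0, 6}  B3 = {4, 6}  B4 = {1, 4}  B5 = {1, 5}  B6 = {3, 5}  B7 = {3, 7}  B8 = {2, 7}
Tree: B1–B2, B2–B3, B3–B4, B4–B5, B5–B6, B6–B7, B7–B8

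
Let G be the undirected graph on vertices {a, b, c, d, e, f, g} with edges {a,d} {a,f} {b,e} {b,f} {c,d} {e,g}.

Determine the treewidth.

1

A width-1 tree decomposition is:
Bags: B1 = {c, d}  B2 = {a, d}  B3 = {a, f}  B4 = {b, f}  B5 = {b, e}  B6 = {e, g}
Tree: B1–B2, B2–B3, B3–B4, B4–B5, B5–B6
The largest bag has 2 vertices, giving width 1; this decomposition certifies tw(G) ≤ 1. Since G has at least one edge (e.g. c–d), it is not an edgeless graph, so tw(G) ≥ 1. Hence tw(G) = 1 exactly.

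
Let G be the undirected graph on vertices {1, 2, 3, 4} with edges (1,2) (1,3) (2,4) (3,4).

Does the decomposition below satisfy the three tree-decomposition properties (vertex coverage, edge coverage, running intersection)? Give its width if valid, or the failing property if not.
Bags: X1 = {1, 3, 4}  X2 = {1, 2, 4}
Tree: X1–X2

Every vertex of G appears in some bag (union = {1, 2, 3, 4}); every edge is covered by a bag; and for each vertex v the set of bags containing v is connected in the bag tree. The decomposition is therefore valid. The largest bag has 3 vertices, so the width is 2.

Yes; width 2.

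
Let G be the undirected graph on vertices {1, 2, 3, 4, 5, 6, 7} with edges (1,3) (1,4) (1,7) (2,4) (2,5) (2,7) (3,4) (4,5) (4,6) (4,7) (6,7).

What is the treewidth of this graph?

2

A width-2 tree decomposition is:
Bags: B1 = {1, 3, 4}  B2 = {1, 4, 7}  B3 = {4, 6, 7}  B4 = {2, 4, 7}  B5 = {2, 4, 5}
Tree: B1–B2, B2–B3, B3–B4, B4–B5
Each bag holds 3 vertices, so the decomposition has width 2, which upper-bounds the treewidth. For the lower bound, the 3 vertices {1, 3, 4} are pairwise adjacent, and any tree decomposition puts a clique entirely inside one bag — forcing width ≥ 2. Therefore the treewidth is 2.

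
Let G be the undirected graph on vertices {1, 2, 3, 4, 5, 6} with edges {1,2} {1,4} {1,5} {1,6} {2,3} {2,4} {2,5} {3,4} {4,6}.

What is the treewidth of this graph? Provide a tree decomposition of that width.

Treewidth 2.
Bags: B1 = {1, 2, 5}  B2 = {1, 2, 4}  B3 = {1, 4, 6}  B4 = {2, 3, 4}
Tree: B1–B2, B2–B3, B2–B4

Each bag holds 3 vertices, so the decomposition has width 2, which upper-bounds the treewidth. On the other hand G contains the 3-clique {1, 2, 4}. A clique must lie in a single bag of any decomposition, so no decomposition can have width below 2. Therefore the treewidth is 2.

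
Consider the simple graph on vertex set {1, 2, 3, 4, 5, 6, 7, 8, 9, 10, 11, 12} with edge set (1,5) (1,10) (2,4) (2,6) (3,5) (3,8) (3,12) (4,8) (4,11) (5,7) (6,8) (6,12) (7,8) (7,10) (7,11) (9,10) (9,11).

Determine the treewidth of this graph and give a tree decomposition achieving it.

Each bag holds 4 vertices, so the decomposition has width 3, which upper-bounds the treewidth. For the lower bound: the 4 vertex sets {2,6,12}, {3}, {8}, {4,5,7,11} are disjoint, each induces a connected subgraph, and every pair is joined by at least one edge of G. Contracting each set to a single vertex therefore yields K_{4} as a minor, and since treewidth is minor-monotone, tw(G) ≥ tw(K_{4}) = 3. The upper and lower bounds meet at 3, so that is the treewidth.

Treewidth 3.
Bags: B1 = {2, 3, 6, 12}  B2 = {2, 3, 6, 8}  B3 = {2, 3, 4, 8}  B4 = {3, 4, 5, 8}  B5 = {4, 5, 7, 8}  B6 = {4, 5, 7, 11}  B7 = {1, 5, 7, 11}  B8 = {1, 7, 10, 11}  B9 = {1, 9, 10, 11}
Tree: B1–B2, B2–B3, B3–B4, B4–B5, B5–B6, B6–B7, B7–B8, B8–B9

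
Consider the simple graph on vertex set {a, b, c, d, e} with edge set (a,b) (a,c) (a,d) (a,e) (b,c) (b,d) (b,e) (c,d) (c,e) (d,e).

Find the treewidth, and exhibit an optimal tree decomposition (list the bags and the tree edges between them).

With just one bag of size 5, the width is 5 − 1 = 4, so tw(G) ≤ 4. On the other hand G contains the 5-clique {a, b, c, d, e}. A clique must lie in a single bag of any decomposition, so no decomposition can have width below 4. The upper and lower bounds meet at 4, so that is the treewidth.

Treewidth 4.
One optimal decomposition is:
Bags: B1 = {a, b, c, d, e}
Tree: (single bag)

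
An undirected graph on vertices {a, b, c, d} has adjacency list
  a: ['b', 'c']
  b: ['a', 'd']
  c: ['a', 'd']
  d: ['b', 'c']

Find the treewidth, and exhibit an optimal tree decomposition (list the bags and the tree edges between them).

Treewidth 2.
Bags: B1 = {a, c, d}  B2 = {a, b, d}
Tree: B1–B2

The largest bag has 3 vertices, giving width 2; this decomposition certifies tw(G) ≤ 2. The edges d–c–a–b–d form a cycle, so G is not a tree and its treewidth is at least 2. Therefore the treewidth is 2.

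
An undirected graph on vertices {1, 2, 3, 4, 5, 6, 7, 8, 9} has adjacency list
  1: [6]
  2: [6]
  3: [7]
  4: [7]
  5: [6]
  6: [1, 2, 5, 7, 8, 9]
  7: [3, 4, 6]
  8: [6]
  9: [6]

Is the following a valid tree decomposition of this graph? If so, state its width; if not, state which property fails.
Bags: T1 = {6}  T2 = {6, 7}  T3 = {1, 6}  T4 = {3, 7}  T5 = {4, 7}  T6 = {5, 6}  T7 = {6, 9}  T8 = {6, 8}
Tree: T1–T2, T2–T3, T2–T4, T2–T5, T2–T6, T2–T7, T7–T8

No — vertex 2 appears in no bag.

A tree decomposition must satisfy three properties: every vertex lies in some bag; for every edge, both endpoints lie together in some bag; and for every vertex, the bags containing it form a connected subtree. Here vertex 2 appears in no bag, so the decomposition is invalid.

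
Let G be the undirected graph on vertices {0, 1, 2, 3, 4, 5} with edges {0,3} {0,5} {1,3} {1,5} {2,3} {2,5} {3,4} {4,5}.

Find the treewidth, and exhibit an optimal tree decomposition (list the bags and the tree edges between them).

Treewidth 2.
Bags: B1 = {1, 3, 5}  B2 = {3, 4, 5}  B3 = {2, 3, 5}  B4 = {0, 3, 5}
Tree: B1–B2, B2–B3, B3–B4

Each bag holds 3 vertices, so the decomposition has width 2, which upper-bounds the treewidth. For the lower bound, G contains the cycle 5–1–3–4–5, so G is not a forest; only forests have treewidth ≤ 1, hence tw(G) ≥ 2. Hence tw(G) = 2 exactly.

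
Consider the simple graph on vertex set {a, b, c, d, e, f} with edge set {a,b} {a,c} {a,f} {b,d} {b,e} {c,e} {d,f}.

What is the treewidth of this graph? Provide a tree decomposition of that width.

The largest bag has 3 vertices, giving width 2; this decomposition certifies tw(G) ≤ 2. For the lower bound, G contains the cycle c–e–b–a–c, so G is not a forest; only forests have treewidth ≤ 1, hence tw(G) ≥ 2. Therefore the treewidth is 2.

Treewidth 2.
One optimal decomposition is:
Bags: B1 = {a, c, e}  B2 = {a, b, e}  B3 = {a, b, f}  B4 = {b, d, f}
Tree: B1–B2, B2–B3, B3–B4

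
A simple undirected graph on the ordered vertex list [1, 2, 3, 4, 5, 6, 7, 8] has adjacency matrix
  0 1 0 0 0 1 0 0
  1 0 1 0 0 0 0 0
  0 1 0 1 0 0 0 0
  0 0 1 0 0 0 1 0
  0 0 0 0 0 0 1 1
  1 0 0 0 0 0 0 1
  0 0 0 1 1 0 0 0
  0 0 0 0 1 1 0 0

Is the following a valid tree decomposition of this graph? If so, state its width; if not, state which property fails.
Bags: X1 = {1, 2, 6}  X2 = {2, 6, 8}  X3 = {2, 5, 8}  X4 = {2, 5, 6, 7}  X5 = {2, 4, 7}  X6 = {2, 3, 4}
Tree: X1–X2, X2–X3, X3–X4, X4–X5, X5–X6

No — bags containing vertex 6 are not connected in the tree.

A tree decomposition must satisfy three properties: every vertex lies in some bag; for every edge, both endpoints lie together in some bag; and for every vertex, the bags containing it form a connected subtree. Here bags containing vertex 6 are not connected in the tree, so the decomposition is invalid.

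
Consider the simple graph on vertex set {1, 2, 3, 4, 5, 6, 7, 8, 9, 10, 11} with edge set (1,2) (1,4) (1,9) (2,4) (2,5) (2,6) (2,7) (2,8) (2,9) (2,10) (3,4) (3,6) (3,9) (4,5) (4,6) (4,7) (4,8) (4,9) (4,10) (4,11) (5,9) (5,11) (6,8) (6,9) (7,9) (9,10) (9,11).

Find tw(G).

3

A width-3 tree decomposition is:
Bags: B1 = {1, 2, 4, 9}  B2 = {2, 4, 7, 9}  B3 = {2, 4, 6, 9}  B4 = {2, 4, 9, 10}  B5 = {2, 4, 5, 9}  B6 = {3, 4, 6, 9}  B7 = {4, 5, 9, 11}  B8 = {2, 4, 6, 8}
Tree: B1–B2, B1–B3, B3–B4, B1–B5, B3–B6, B5–B7, B3–B8
The largest bag has 4 vertices, giving width 3; this decomposition certifies tw(G) ≤ 3. On the other hand G contains the 4-clique {2, 4, 6, 8}. A clique must lie in a single bag of any decomposition, so no decomposition can have width below 3. Therefore the treewidth is 3.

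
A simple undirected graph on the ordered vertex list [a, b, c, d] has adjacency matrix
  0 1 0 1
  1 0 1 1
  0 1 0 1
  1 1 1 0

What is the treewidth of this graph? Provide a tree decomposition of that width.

Treewidth 2.
One such decomposition:
Bags: B1 = {a, b, d}  B2 = {b, c, d}
Tree: B1–B2

Every bag has size at most 3, so the width is 3 − 1 = 2 and tw(G) ≤ 2. On the other hand G contains the 3-clique {b, c, d}. A clique must lie in a single bag of any decomposition, so no decomposition can have width below 2. Combining the bounds, tw(G) = 2.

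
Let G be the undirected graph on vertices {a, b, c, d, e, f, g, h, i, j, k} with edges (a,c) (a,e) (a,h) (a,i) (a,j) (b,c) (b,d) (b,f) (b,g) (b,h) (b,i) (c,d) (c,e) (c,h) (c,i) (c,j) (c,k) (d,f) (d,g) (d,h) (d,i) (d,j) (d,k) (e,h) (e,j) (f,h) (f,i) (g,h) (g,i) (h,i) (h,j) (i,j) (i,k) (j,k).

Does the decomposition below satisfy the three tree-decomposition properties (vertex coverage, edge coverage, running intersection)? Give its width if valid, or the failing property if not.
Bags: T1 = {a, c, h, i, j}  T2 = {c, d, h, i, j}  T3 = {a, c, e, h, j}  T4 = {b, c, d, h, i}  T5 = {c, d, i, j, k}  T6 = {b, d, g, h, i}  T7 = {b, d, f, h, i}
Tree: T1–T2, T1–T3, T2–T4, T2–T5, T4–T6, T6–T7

Yes; width 4.

Checking the three conditions: (i) the bags cover all of {a, b, c, d, e, f, g, h, i, j, k}; (ii) for each edge, some bag contains both endpoints; (iii) the bags containing any fixed vertex form a subtree. All hold, so the decomposition is valid with width 5 − 1 = 4.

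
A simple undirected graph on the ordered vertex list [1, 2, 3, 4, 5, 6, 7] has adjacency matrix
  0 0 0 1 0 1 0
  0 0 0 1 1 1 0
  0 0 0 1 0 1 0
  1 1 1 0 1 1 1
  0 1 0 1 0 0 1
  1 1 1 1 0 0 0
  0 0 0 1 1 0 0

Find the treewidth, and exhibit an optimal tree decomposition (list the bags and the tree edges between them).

Every bag has size at most 3, so the width is 3 − 1 = 2 and tw(G) ≤ 2. On the other hand G contains the 3-clique {2, 4, 5}. A clique must lie in a single bag of any decomposition, so no decomposition can have width below 2. Therefore the treewidth is 2.

Treewidth 2.
One such decomposition:
Bags: B1 = {2, 4, 5}  B2 = {2, 4, 6}  B3 = {1, 4, 6}  B4 = {4, 5, 7}  B5 = {3, 4, 6}
Tree: B1–B2, B2–B3, B1–B4, B2–B5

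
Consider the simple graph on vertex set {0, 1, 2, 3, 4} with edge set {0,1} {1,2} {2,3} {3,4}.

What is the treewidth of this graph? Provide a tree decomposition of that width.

Every bag has size at most 2, so the width is 2 − 1 = 1 and tw(G) ≤ 1. G has an edge, so its treewidth is at least 1. Hence tw(G) = 1 exactly.

Treewidth 1.
Bags: B1 = {2, 3}  B2 = {1, 2}  B3 = {0, 1}  B4 = {3, 4}
Tree: B1–B2, B2–B3, B1–B4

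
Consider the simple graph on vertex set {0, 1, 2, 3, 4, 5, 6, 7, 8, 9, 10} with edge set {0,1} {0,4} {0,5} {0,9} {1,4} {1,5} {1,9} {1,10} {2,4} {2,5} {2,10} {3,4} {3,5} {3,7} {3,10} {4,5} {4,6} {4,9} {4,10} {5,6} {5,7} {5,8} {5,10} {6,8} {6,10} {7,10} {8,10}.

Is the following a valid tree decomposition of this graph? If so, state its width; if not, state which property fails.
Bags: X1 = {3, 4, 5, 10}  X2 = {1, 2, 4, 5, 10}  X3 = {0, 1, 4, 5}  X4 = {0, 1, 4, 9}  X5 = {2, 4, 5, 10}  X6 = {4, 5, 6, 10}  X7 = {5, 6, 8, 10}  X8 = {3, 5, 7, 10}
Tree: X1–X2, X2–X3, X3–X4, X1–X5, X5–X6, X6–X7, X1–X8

A tree decomposition must satisfy three properties: every vertex lies in some bag; for every edge, both endpoints lie together in some bag; and for every vertex, the bags containing it form a connected subtree. Here bags containing vertex 2 are not connected in the tree, so the decomposition is invalid.

No — bags containing vertex 2 are not connected in the tree.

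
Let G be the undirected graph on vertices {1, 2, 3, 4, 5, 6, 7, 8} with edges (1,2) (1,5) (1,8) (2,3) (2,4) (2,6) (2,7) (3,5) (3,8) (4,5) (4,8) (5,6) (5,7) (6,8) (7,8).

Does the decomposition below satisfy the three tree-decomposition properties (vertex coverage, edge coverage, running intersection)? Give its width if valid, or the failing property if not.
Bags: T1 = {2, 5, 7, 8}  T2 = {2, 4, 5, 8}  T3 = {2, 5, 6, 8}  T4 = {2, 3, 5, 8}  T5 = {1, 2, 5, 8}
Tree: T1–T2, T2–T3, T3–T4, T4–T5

Yes; width 3.

Checking the three conditions: (i) the bags cover all of {1, 2, 3, 4, 5, 6, 7, 8}; (ii) for each edge, some bag contains both endpoints; (iii) the bags containing any fixed vertex form a subtree. All hold, so the decomposition is valid with width 4 − 1 = 3.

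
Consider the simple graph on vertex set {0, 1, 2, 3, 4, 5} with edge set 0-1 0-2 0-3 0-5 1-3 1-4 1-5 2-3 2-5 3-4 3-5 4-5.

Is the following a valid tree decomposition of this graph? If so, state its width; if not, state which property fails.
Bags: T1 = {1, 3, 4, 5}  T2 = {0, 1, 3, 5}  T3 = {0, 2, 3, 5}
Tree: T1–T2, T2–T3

Yes; width 3.

Checking the three conditions: (i) the bags cover all of {0, 1, 2, 3, 4, 5}; (ii) for each edge, some bag contains both endpoints; (iii) the bags containing any fixed vertex form a subtree. All hold, so the decomposition is valid with width 4 − 1 = 3.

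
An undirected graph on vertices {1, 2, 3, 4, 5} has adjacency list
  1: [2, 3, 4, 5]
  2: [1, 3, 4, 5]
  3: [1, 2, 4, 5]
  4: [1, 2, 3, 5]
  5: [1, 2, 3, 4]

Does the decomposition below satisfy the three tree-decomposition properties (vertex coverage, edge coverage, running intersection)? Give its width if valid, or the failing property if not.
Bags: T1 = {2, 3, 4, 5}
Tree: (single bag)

A tree decomposition must satisfy three properties: every vertex lies in some bag; for every edge, both endpoints lie together in some bag; and for every vertex, the bags containing it form a connected subtree. Here vertex 1 appears in no bag, so the decomposition is invalid.

No — vertex 1 appears in no bag.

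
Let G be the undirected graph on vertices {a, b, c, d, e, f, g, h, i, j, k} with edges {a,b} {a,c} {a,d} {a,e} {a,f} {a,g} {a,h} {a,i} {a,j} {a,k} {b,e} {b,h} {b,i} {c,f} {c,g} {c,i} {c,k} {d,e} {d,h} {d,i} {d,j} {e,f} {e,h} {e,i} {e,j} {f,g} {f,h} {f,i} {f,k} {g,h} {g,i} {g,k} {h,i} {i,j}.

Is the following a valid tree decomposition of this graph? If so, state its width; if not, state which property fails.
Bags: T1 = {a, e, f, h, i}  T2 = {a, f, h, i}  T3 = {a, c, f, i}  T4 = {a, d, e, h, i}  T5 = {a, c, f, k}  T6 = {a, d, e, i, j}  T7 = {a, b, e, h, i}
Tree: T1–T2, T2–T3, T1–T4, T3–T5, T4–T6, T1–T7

A tree decomposition must satisfy three properties: every vertex lies in some bag; for every edge, both endpoints lie together in some bag; and for every vertex, the bags containing it form a connected subtree. Here vertex g appears in no bag, so the decomposition is invalid.

No — vertex g appears in no bag.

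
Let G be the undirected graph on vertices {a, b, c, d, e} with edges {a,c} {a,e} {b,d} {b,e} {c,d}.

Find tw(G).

A width-2 tree decomposition is:
Bags: B1 = {a, c, d}  B2 = {a, d, e}  B3 = {b, d, e}
Tree: B1–B2, B2–B3
Every bag has size at most 3, so the width is 3 − 1 = 2 and tw(G) ≤ 2. The edges d–c–a–e–b–d form a cycle, so G is not a tree and its treewidth is at least 2. Combining the bounds, tw(G) = 2.

2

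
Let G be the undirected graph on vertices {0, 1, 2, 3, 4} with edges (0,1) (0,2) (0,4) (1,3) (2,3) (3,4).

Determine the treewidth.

A width-2 tree decomposition is:
Bags: B1 = {0, 1, 3}  B2 = {0, 3, 4}  B3 = {0, 2, 3}
Tree: B1–B2, B2–B3
The largest bag has 3 vertices, giving width 2; this decomposition certifies tw(G) ≤ 2. The edges 0–1–3–4–0 form a cycle, so G is not a tree and its treewidth is at least 2. The upper and lower bounds meet at 2, so that is the treewidth.

2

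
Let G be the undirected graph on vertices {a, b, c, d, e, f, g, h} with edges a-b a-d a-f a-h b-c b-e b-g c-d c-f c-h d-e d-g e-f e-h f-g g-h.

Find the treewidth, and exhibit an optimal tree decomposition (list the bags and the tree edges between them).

Each bag holds 5 vertices, so the decomposition has width 4, which upper-bounds the treewidth. For the lower bound: the 5 vertex sets {d,g}, {b,e}, {a,f}, {h}, {c} are disjoint, each induces a connected subgraph, and every pair is joined by at least one edge of G. Contracting each set to a single vertex therefore yields K_{5} as a minor, and since treewidth is minor-monotone, tw(G) ≥ tw(K_{5}) = 4. Combining the bounds, tw(G) = 4.

Treewidth 4.
One such decomposition:
Bags: B1 = {b, d, f, g, h}  B2 = {b, d, e, f, h}  B3 = {a, b, d, f, h}  B4 = {b, c, d, f, h}
Tree: B1–B2, B2–B3, B3–B4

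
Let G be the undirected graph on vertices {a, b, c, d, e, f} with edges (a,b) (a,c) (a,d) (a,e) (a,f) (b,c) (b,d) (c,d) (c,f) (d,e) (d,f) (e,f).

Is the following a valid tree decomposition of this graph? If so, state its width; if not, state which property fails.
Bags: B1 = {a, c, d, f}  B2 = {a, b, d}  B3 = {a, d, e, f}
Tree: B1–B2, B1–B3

A tree decomposition must satisfy three properties: every vertex lies in some bag; for every edge, both endpoints lie together in some bag; and for every vertex, the bags containing it form a connected subtree. Here edge (c,b) lies in no bag, so the decomposition is invalid.

No — edge (c,b) lies in no bag.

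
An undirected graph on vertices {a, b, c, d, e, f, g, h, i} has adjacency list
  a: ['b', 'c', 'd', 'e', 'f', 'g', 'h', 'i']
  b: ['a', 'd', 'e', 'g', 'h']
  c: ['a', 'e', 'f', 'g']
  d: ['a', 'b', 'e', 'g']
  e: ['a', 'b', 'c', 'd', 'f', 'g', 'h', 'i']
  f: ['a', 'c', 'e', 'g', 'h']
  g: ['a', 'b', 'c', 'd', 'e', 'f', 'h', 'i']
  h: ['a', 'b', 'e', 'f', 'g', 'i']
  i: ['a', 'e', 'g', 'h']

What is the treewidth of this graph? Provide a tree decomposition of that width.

Every bag has size at most 5, so the width is 5 − 1 = 4 and tw(G) ≤ 4. Conversely, {a, b, d, e, g} is a clique of size 5, and the vertices of any clique must share a bag in every tree decomposition; so some bag has ≥ 5 vertices and tw(G) ≥ 4. Therefore the treewidth is 4.

Treewidth 4.
One optimal decomposition is:
Bags: B1 = {a, b, e, g, h}  B2 = {a, b, d, e, g}  B3 = {a, e, f, g, h}  B4 = {a, c, e, f, g}  B5 = {a, e, g, h, i}
Tree: B1–B2, B1–B3, B3–B4, B1–B5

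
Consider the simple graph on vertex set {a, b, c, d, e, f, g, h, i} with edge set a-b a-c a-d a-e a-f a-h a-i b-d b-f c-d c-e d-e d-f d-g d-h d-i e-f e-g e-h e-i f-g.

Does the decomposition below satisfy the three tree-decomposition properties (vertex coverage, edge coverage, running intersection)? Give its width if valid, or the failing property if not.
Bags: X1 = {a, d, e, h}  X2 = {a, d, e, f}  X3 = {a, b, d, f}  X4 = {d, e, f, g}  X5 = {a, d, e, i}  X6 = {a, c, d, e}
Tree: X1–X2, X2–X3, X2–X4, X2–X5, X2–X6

Vertex coverage: the bags together contain {a, b, c, d, e, f, g, h, i}, the full vertex set. Edge coverage: each edge of G has both endpoints in at least one bag. Running intersection: for every vertex, the bags containing it form a connected subtree. All three properties hold, so this is a valid tree decomposition of width max|bag| − 1 = 3, and hence tw(G) ≤ 3.

Yes; width 3.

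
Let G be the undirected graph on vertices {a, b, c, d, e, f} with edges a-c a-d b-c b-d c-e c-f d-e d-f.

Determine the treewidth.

2

A width-2 tree decomposition is:
Bags: B1 = {a, c, d}  B2 = {c, d, e}  B3 = {c, d, f}  B4 = {b, c, d}
Tree: B1–B2, B2–B3, B3–B4
The largest bag has 3 vertices, giving width 2; this decomposition certifies tw(G) ≤ 2. Since a–c–e–d–a is a cycle in G, G is not acyclic. Forests are exactly the graphs of treewidth ≤ 1, so tw(G) ≥ 2. Combining the bounds, tw(G) = 2.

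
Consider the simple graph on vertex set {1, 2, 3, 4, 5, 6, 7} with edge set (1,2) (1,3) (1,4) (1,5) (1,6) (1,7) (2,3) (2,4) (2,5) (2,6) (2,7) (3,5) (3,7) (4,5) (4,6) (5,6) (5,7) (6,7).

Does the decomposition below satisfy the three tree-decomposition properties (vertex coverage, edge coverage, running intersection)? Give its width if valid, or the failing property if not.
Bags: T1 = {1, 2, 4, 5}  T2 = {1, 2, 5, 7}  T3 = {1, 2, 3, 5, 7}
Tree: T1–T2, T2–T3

A tree decomposition must satisfy three properties: every vertex lies in some bag; for every edge, both endpoints lie together in some bag; and for every vertex, the bags containing it form a connected subtree. Here vertex 6 appears in no bag, so the decomposition is invalid.

No — vertex 6 appears in no bag.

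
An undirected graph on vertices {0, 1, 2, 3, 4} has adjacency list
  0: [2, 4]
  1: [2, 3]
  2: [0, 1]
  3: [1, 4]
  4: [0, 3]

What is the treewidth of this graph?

2

A width-2 tree decomposition is:
Bags: B1 = {1, 3, 4}  B2 = {1, 2, 4}  B3 = {0, 2, 4}
Tree: B1–B2, B2–B3
Each bag holds 3 vertices, so the decomposition has width 2, which upper-bounds the treewidth. Since 4–3–1–2–0–4 is a cycle in G, G is not acyclic. Forests are exactly the graphs of treewidth ≤ 1, so tw(G) ≥ 2. Hence tw(G) = 2 exactly.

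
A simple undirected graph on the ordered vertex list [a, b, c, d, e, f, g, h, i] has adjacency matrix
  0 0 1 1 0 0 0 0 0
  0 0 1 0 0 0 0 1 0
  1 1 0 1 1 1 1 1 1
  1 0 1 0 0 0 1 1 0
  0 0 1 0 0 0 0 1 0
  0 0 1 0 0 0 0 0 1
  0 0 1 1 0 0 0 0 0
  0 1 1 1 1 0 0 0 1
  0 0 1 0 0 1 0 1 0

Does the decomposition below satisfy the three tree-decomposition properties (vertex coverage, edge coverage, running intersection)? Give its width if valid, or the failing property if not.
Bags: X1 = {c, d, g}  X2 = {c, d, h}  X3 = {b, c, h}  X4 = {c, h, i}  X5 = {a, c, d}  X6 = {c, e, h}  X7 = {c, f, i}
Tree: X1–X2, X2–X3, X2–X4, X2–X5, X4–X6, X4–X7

Vertex coverage: the bags together contain {a, b, c, d, e, f, g, h, i}, the full vertex set. Edge coverage: each edge of G has both endpoints in at least one bag. Running intersection: for every vertex, the bags containing it form a connected subtree. All three properties hold, so this is a valid tree decomposition of width max|bag| − 1 = 2, and hence tw(G) ≤ 2.

Yes; width 2.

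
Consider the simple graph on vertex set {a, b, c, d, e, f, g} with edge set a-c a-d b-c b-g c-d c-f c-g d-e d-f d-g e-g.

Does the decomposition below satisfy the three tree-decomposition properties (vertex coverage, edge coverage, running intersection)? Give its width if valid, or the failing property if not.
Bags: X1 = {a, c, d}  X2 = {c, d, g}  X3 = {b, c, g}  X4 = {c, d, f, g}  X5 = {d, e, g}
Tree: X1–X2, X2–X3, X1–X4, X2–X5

No — bags containing vertex g are not connected in the tree.

A tree decomposition must satisfy three properties: every vertex lies in some bag; for every edge, both endpoints lie together in some bag; and for every vertex, the bags containing it form a connected subtree. Here bags containing vertex g are not connected in the tree, so the decomposition is invalid.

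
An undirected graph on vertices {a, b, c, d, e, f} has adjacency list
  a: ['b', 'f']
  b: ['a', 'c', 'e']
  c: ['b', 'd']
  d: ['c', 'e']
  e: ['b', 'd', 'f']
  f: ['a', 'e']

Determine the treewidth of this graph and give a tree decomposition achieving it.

Treewidth 2.
One optimal decomposition is:
Bags: B1 = {b, c, d}  B2 = {b, d, e}  B3 = {a, b, e}  B4 = {a, e, f}
Tree: B1–B2, B2–B3, B3–B4

The largest bag has 3 vertices, giving width 2; this decomposition certifies tw(G) ≤ 2. Since c–d–e–b–c is a cycle in G, G is not acyclic. Forests are exactly the graphs of treewidth ≤ 1, so tw(G) ≥ 2. Combining the bounds, tw(G) = 2.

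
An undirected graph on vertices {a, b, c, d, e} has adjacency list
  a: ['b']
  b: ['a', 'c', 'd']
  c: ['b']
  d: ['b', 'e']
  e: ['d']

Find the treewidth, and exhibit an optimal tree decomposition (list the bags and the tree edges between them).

Each bag holds 2 vertices, so the decomposition has width 1, which upper-bounds the treewidth. G has an edge, so its treewidth is at least 1. The upper and lower bounds meet at 1, so that is the treewidth.

Treewidth 1.
One optimal decomposition is:
Bags: B1 = {b, d}  B2 = {a, b}  B3 = {b, c}  B4 = {d, e}
Tree: B1–B2, B2–B3, B1–B4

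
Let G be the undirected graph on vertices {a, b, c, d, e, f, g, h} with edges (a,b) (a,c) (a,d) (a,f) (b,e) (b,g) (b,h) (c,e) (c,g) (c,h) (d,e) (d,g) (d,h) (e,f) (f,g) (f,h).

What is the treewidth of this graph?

A width-4 tree decomposition is:
Bags: B1 = {b, c, d, f, h}  B2 = {b, c, d, f, g}  B3 = {b, c, d, e, f}  B4 = {a, b, c, d, f}
Tree: B1–B2, B2–B3, B3–B4
Every bag has size at most 5, so the width is 5 − 1 = 4 and tw(G) ≤ 4. For the lower bound: the 5 vertex sets {c,h}, {f,g}, {b,e}, {d}, {a} are disjoint, each induces a connected subgraph, and every pair is joined by at least one edge of G. Contracting each set to a single vertex therefore yields K_{5} as a minor, and since treewidth is minor-monotone, tw(G) ≥ tw(K_{5}) = 4. Combining the bounds, tw(G) = 4.

4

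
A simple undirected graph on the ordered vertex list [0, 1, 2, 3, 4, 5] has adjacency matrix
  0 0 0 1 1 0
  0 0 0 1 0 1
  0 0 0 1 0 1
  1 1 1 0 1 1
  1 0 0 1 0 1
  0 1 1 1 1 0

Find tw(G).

A width-2 tree decomposition is:
Bags: B1 = {3, 4, 5}  B2 = {0, 3, 4}  B3 = {1, 3, 5}  B4 = {2, 3, 5}
Tree: B1–B2, B1–B3, B3–B4
Every bag has size at most 3, so the width is 3 − 1 = 2 and tw(G) ≤ 2. For the lower bound, the 3 vertices {0, 3, 4} are pairwise adjacent, and any tree decomposition puts a clique entirely inside one bag — forcing width ≥ 2. Hence tw(G) = 2 exactly.

2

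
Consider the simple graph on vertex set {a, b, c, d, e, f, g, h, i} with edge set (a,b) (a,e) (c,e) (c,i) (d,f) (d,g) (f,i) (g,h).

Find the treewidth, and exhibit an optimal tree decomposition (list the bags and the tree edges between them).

Every bag has size at most 2, so the width is 2 − 1 = 1 and tw(G) ≤ 1. G has an edge, so its treewidth is at least 1. Hence tw(G) = 1 exactly.

Treewidth 1.
One such decomposition:
Bags: B1 = {a, b}  B2 = {a, e}  B3 = {c, e}  B4 = {c, i}  B5 = {f, i}  B6 = {d, f}  B7 = {d, g}  B8 = {g, h}
Tree: B1–B2, B2–B3, B3–B4, B4–B5, B5–B6, B6–B7, B7–B8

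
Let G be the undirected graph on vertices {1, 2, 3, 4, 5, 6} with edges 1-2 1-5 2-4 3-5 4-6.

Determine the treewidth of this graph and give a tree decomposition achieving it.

Treewidth 1.
Bags: B1 = {3, 5}  B2 = {1, 5}  B3 = {1, 2}  B4 = {2, 4}  B5 = {4, 6}
Tree: B1–B2, B2–B3, B3–B4, B4–B5

The largest bag has 2 vertices, giving width 1; this decomposition certifies tw(G) ≤ 1. Any graph with an edge has treewidth ≥ 1, and G has the edge 3–5. Hence tw(G) = 1 exactly.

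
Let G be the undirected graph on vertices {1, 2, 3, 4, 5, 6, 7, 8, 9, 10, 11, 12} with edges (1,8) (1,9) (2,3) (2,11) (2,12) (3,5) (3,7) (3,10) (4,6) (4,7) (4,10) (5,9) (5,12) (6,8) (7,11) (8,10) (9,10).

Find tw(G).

A width-3 tree decomposition is:
Bags: B1 = {1, 4, 6, 8}  B2 = {1, 4, 8, 10}  B3 = {1, 4, 9, 10}  B4 = {4, 7, 9, 10}  B5 = {3, 7, 9, 10}  B6 = {3, 5, 7, 9}  B7 = {3, 5, 7, 11}  B8 = {2, 3, 5, 11}  B9 = {2, 5, 11, 12}
Tree: B1–B2, B2–B3, B3–B4, B4–B5, B5–B6, B6–B7, B7–B8, B8–B9
Every bag has size at most 4, so the width is 4 − 1 = 3 and tw(G) ≤ 3. For the lower bound: the 4 vertex sets {1,6,8}, {4}, {10}, {3,5,7,9} are disjoint, each induces a connected subgraph, and every pair is joined by at least one edge of G. Contracting each set to a single vertex therefore yields K_{4} as a minor, and since treewidth is minor-monotone, tw(G) ≥ tw(K_{4}) = 3. Combining the bounds, tw(G) = 3.

3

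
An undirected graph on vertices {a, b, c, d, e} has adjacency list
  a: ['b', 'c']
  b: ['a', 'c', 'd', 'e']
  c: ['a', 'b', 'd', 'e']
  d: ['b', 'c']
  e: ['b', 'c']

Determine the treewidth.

2

A width-2 tree decomposition is:
Bags: B1 = {a, b, c}  B2 = {b, c, d}  B3 = {b, c, e}
Tree: B1–B2, B2–B3
Every bag has size at most 3, so the width is 3 − 1 = 2 and tw(G) ≤ 2. On the other hand G contains the 3-clique {b, c, d}. A clique must lie in a single bag of any decomposition, so no decomposition can have width below 2. Therefore the treewidth is 2.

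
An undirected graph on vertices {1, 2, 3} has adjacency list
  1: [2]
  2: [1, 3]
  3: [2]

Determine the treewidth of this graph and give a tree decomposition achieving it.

Treewidth 1.
One optimal decomposition is:
Bags: B1 = {2, 3}  B2 = {1, 2}
Tree: B1–B2

Each bag holds 2 vertices, so the decomposition has width 1, which upper-bounds the treewidth. Any graph with an edge has treewidth ≥ 1, and G has the edge 3–2. Therefore the treewidth is 1.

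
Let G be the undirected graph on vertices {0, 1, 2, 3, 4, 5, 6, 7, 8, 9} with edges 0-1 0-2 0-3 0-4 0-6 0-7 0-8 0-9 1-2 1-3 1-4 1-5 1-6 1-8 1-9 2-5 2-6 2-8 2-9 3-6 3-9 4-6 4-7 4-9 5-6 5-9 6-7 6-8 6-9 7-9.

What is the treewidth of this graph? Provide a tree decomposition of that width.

Treewidth 4.
One optimal decomposition is:
Bags: B1 = {0, 1, 3, 6, 9}  B2 = {0, 1, 4, 6, 9}  B3 = {0, 4, 6, 7, 9}  B4 = {0, 1, 2, 6, 9}  B5 = {1, 2, 5, 6, 9}  B6 = {0, 1, 2, 6, 8}
Tree: B1–B2, B2–B3, B2–B4, B4–B5, B4–B6

Every bag has size at most 5, so the width is 5 − 1 = 4 and tw(G) ≤ 4. Conversely, {0, 1, 2, 6, 8} is a clique of size 5, and the vertices of any clique must share a bag in every tree decomposition; so some bag has ≥ 5 vertices and tw(G) ≥ 4. Combining the bounds, tw(G) = 4.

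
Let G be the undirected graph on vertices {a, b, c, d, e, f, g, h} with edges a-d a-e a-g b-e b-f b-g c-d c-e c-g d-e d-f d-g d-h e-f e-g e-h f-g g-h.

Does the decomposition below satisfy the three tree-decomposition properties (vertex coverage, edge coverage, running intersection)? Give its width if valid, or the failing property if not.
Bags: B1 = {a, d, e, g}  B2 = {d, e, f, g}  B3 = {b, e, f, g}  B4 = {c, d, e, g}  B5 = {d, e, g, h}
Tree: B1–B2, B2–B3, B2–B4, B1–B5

Vertex coverage: the bags together contain {a, b, c, d, e, f, g, h}, the full vertex set. Edge coverage: each edge of G has both endpoints in at least one bag. Running intersection: for every vertex, the bags containing it form a connected subtree. All three properties hold, so this is a valid tree decomposition of width max|bag| − 1 = 3, and hence tw(G) ≤ 3.

Yes; width 3.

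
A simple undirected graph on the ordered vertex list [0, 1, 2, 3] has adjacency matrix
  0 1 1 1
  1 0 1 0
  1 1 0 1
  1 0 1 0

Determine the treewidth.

2

A width-2 tree decomposition is:
Bags: B1 = {0, 1, 2}  B2 = {0, 2, 3}
Tree: B1–B2
Each bag holds 3 vertices, so the decomposition has width 2, which upper-bounds the treewidth. Conversely, {0, 1, 2} is a clique of size 3, and the vertices of any clique must share a bag in every tree decomposition; so some bag has ≥ 3 vertices and tw(G) ≥ 2. Therefore the treewidth is 2.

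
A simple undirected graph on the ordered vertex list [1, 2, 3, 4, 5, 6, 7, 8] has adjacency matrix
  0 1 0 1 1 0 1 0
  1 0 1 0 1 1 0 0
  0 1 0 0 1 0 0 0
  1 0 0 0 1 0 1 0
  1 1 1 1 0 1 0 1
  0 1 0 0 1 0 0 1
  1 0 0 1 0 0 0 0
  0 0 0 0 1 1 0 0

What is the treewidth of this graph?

2

A width-2 tree decomposition is:
Bags: B1 = {1, 2, 5}  B2 = {2, 3, 5}  B3 = {1, 4, 5}  B4 = {1, 4, 7}  B5 = {2, 5, 6}  B6 = {5, 6, 8}
Tree: B1–B2, B1–B3, B3–B4, B2–B5, B5–B6
The largest bag has 3 vertices, giving width 2; this decomposition certifies tw(G) ≤ 2. On the other hand G contains the 3-clique {5, 6, 8}. A clique must lie in a single bag of any decomposition, so no decomposition can have width below 2. Therefore the treewidth is 2.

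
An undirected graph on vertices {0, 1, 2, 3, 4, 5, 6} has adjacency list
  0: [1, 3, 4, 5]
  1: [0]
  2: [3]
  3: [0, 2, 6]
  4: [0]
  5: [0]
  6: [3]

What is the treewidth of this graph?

A width-1 tree decomposition is:
Bags: B1 = {0, 4}  B2 = {0, 3}  B3 = {2, 3}  B4 = {0, 5}  B5 = {3, 6}  B6 = {0, 1}
Tree: B1–B2, B2–B3, B1–B4, B3–B5, B2–B6
Each bag holds 2 vertices, so the decomposition has width 1, which upper-bounds the treewidth. Any graph with an edge has treewidth ≥ 1, and G has the edge 4–0. Combining the bounds, tw(G) = 1.

1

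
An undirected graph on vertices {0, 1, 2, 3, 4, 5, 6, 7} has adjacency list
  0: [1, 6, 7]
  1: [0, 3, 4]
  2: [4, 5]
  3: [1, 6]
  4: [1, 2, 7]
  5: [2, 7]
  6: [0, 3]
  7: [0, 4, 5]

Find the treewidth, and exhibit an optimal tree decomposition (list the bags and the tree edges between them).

Treewidth 2.
One such decomposition:
Bags: B1 = {2, 4, 5}  B2 = {4, 5, 7}  B3 = {1, 4, 7}  B4 = {0, 1, 7}  B5 = {0, 1, 3}  B6 = {0, 3, 6}
Tree: B1–B2, B2–B3, B3–B4, B4–B5, B5–B6

Every bag has size at most 3, so the width is 3 − 1 = 2 and tw(G) ≤ 2. Since 2–5–7–4–2 is a cycle in G, G is not acyclic. Forests are exactly the graphs of treewidth ≤ 1, so tw(G) ≥ 2. Hence tw(G) = 2 exactly.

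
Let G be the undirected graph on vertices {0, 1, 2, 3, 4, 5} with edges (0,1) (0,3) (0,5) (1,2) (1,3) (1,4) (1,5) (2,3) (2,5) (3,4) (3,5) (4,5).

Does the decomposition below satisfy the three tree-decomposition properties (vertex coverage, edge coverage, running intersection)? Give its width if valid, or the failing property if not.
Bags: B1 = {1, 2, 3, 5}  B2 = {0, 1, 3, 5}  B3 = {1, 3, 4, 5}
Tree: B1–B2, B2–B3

Yes; width 3.

Every vertex of G appears in some bag (union = {0, 1, 2, 3, 4, 5}); every edge is covered by a bag; and for each vertex v the set of bags containing v is connected in the bag tree. The decomposition is therefore valid. The largest bag has 4 vertices, so the width is 3.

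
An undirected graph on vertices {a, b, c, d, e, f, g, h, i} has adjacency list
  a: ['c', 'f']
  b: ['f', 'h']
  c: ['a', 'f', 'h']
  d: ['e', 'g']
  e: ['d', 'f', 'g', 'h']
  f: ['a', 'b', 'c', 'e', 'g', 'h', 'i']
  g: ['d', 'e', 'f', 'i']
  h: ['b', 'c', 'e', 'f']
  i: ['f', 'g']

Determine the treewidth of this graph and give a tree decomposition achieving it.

Treewidth 2.
One such decomposition:
Bags: B1 = {a, c, f}  B2 = {c, f, h}  B3 = {b, f, h}  B4 = {e, f, h}  B5 = {e, f, g}  B6 = {d, e, g}  B7 = {f, g, i}
Tree: B1–B2, B2–B3, B3–B4, B4–B5, B5–B6, B5–B7

The largest bag has 3 vertices, giving width 2; this decomposition certifies tw(G) ≤ 2. For the lower bound, the 3 vertices {d, e, g} are pairwise adjacent, and any tree decomposition puts a clique entirely inside one bag — forcing width ≥ 2. The upper and lower bounds meet at 2, so that is the treewidth.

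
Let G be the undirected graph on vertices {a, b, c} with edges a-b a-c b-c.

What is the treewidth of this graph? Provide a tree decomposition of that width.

Treewidth 2.
One such decomposition:
Bags: B1 = {a, b, c}
Tree: (single bag)

A single bag containing all 3 vertices is trivially a valid decomposition of width 2. For the lower bound, the 3 vertices {a, b, c} are pairwise adjacent, and any tree decomposition puts a clique entirely inside one bag — forcing width ≥ 2. Therefore the treewidth is 2.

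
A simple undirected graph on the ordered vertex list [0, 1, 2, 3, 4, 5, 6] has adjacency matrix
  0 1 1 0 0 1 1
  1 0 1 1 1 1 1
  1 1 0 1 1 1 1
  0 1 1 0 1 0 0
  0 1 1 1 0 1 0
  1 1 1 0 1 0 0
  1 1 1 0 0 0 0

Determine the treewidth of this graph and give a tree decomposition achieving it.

The largest bag has 4 vertices, giving width 3; this decomposition certifies tw(G) ≤ 3. For the lower bound, the 4 vertices {0, 1, 2, 5} are pairwise adjacent, and any tree decomposition puts a clique entirely inside one bag — forcing width ≥ 3. Therefore the treewidth is 3.

Treewidth 3.
One such decomposition:
Bags: B1 = {0, 1, 2, 5}  B2 = {1, 2, 4, 5}  B3 = {0, 1, 2, 6}  B4 = {1, 2, 3, 4}
Tree: B1–B2, B1–B3, B2–B4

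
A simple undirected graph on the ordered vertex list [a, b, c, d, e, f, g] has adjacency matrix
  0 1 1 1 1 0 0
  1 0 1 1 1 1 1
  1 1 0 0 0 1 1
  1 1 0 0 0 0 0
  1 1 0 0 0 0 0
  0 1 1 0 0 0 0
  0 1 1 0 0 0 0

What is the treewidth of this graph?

A width-2 tree decomposition is:
Bags: B1 = {a, b, e}  B2 = {a, b, c}  B3 = {b, c, g}  B4 = {a, b, d}  B5 = {b, c, f}
Tree: B1–B2, B2–B3, B2–B4, B2–B5
Each bag holds 3 vertices, so the decomposition has width 2, which upper-bounds the treewidth. On the other hand G contains the 3-clique {a, b, d}. A clique must lie in a single bag of any decomposition, so no decomposition can have width below 2. The upper and lower bounds meet at 2, so that is the treewidth.

2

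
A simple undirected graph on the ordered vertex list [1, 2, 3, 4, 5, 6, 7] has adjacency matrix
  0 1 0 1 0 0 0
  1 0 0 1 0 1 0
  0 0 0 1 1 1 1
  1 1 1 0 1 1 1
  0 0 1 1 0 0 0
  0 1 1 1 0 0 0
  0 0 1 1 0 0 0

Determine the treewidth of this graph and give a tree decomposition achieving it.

Treewidth 2.
One optimal decomposition is:
Bags: B1 = {3, 4, 6}  B2 = {2, 4, 6}  B3 = {1, 2, 4}  B4 = {3, 4, 5}  B5 = {3, 4, 7}
Tree: B1–B2, B2–B3, B1–B4, B1–B5

The largest bag has 3 vertices, giving width 2; this decomposition certifies tw(G) ≤ 2. Conversely, {1, 2, 4} is a clique of size 3, and the vertices of any clique must share a bag in every tree decomposition; so some bag has ≥ 3 vertices and tw(G) ≥ 2. Combining the bounds, tw(G) = 2.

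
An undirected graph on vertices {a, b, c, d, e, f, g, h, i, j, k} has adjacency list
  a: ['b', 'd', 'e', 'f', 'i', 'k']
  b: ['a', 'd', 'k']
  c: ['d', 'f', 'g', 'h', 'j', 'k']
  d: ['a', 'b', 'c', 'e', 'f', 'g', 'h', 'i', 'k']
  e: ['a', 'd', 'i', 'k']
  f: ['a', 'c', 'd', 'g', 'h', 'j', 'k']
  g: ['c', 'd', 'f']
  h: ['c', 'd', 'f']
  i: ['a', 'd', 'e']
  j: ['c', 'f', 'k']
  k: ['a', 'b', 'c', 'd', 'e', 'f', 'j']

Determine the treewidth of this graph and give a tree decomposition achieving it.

Treewidth 3.
One optimal decomposition is:
Bags: B1 = {c, d, f, k}  B2 = {c, d, f, h}  B3 = {a, d, f, k}  B4 = {a, d, e, k}  B5 = {a, d, e, i}  B6 = {a, b, d, k}  B7 = {c, f, j, k}  B8 = {c, d, f, g}
Tree: B1–B2, B1–B3, B3–B4, B4–B5, B3–B6, B1–B7, B1–B8

Every bag has size at most 4, so the width is 4 − 1 = 3 and tw(G) ≤ 3. Conversely, {a, d, e, k} is a clique of size 4, and the vertices of any clique must share a bag in every tree decomposition; so some bag has ≥ 4 vertices and tw(G) ≥ 3. Combining the bounds, tw(G) = 3.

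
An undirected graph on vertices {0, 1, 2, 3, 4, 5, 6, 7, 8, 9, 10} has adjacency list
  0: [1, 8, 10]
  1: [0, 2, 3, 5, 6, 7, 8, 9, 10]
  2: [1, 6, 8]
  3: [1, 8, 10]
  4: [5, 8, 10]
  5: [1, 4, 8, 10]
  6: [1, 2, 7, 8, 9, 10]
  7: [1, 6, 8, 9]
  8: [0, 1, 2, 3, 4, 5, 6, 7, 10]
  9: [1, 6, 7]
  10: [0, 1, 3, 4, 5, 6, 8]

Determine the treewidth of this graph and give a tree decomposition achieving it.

Treewidth 3.
Bags: B1 = {1, 6, 8, 10}  B2 = {1, 6, 7, 8}  B3 = {0, 1, 8, 10}  B4 = {1, 2, 6, 8}  B5 = {1, 5, 8, 10}  B6 = {1, 3, 8, 10}  B7 = {4, 5, 8, 10}  B8 = {1, 6, 7, 9}
Tree: B1–B2, B1–B3, B1–B4, B1–B5, B5–B6, B5–B7, B2–B8

The largest bag has 4 vertices, giving width 3; this decomposition certifies tw(G) ≤ 3. On the other hand G contains the 4-clique {1, 2, 6, 8}. A clique must lie in a single bag of any decomposition, so no decomposition can have width below 3. Therefore the treewidth is 3.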